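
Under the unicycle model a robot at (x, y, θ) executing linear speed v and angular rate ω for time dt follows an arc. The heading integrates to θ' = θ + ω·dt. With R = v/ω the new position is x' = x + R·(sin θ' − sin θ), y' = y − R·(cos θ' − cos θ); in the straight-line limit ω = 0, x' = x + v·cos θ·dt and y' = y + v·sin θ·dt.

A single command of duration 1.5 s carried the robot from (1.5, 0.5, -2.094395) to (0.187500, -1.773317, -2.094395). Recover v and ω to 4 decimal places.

Δθ = -2.094395 − -2.094395 = 0.000000
ω = Δθ/dt = 0.000000/1.5 = 0.0000
ω = 0 → v = (Δx·cos θ + Δy·sin θ)/dt = 1.7500

v = 1.7500, ω = 0.0000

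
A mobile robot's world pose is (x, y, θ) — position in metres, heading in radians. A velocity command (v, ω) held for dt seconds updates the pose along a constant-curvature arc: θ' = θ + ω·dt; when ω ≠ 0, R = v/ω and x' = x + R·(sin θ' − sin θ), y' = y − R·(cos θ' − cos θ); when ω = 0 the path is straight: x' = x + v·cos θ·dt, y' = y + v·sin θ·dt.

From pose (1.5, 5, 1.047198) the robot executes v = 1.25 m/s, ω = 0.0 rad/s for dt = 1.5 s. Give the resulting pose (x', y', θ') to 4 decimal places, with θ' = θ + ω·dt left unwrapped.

θ' = 1.0472 + 0.0·1.5 = 1.0472
ω = 0 → straight: x' = 1.5 + 1.25·cos(1.0472)·1.5 = 2.4375
y' = 5 + 1.25·sin(1.0472)·1.5 = 6.6238

(2.4375, 6.6238, 1.0472)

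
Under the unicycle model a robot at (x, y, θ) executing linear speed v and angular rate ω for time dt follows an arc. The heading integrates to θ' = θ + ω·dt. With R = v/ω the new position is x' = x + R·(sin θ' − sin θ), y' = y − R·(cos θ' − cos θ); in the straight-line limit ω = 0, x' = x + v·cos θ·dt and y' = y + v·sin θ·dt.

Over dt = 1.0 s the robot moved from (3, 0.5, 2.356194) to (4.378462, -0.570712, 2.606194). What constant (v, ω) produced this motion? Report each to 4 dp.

v = -1.7500, ω = 0.2500

Δθ = 2.606194 − 2.356194 = 0.250000
ω = Δθ/dt = 0.250000/1.0 = 0.2500
R = Δx/(sin θ' − sin θ) = -7.0000
v = R·ω = -7.0000·0.2500 = -1.7500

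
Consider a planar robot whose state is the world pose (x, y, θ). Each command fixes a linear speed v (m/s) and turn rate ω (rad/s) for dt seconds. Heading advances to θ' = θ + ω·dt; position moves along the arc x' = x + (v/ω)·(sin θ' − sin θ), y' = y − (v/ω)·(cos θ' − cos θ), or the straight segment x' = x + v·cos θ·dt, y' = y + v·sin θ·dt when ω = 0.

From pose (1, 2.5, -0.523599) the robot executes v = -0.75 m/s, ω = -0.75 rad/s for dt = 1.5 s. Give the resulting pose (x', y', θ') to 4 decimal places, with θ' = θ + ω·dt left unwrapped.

(0.5030, 3.4437, -1.6486)

θ' = -0.5236 + -0.75·1.5 = -1.6486
R = v/ω = -0.75/-0.75 = 1.0000
x' = 1 + 1.0000·(sin -1.6486 − sin -0.5236) = 0.5030
y' = 2.5 − 1.0000·(cos -1.6486 − cos -0.5236) = 3.4437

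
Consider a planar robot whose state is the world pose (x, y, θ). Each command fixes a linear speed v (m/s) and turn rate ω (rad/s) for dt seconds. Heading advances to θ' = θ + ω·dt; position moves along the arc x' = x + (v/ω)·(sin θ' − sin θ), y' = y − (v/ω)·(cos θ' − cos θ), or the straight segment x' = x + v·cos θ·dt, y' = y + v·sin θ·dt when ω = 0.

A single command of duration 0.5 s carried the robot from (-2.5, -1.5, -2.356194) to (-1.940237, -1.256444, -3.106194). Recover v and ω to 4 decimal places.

Δθ = -3.106194 − -2.356194 = -0.750000
ω = Δθ/dt = -0.750000/0.5 = -1.5000
R = Δx/(sin θ' − sin θ) = 0.8333
v = R·ω = 0.8333·-1.5000 = -1.2500

v = -1.2500, ω = -1.5000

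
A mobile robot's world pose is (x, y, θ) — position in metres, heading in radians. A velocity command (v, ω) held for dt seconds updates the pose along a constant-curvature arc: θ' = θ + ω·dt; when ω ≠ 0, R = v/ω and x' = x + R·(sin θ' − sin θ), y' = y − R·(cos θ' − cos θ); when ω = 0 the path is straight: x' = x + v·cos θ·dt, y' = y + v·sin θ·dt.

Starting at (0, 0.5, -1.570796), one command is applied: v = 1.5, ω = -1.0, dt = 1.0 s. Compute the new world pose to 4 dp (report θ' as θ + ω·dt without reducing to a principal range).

(-0.6895, -0.7622, -2.5708)

θ' = -1.5708 + -1.0·1.0 = -2.5708
R = v/ω = 1.5/-1.0 = -1.5000
x' = 0 + -1.5000·(sin -2.5708 − sin -1.5708) = -0.6895
y' = 0.5 − -1.5000·(cos -2.5708 − cos -1.5708) = -0.7622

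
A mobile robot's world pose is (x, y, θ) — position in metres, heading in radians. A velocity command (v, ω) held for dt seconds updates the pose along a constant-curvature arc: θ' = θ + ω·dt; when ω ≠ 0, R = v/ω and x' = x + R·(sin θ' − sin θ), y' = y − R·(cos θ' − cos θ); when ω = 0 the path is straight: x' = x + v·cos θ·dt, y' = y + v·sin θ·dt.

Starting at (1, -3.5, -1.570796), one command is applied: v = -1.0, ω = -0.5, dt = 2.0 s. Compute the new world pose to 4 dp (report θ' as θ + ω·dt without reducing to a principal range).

θ' = -1.5708 + -0.5·2.0 = -2.5708
R = v/ω = -1.0/-0.5 = 2.0000
x' = 1 + 2.0000·(sin -2.5708 − sin -1.5708) = 1.9194
y' = -3.5 − 2.0000·(cos -2.5708 − cos -1.5708) = -1.8171

(1.9194, -1.8171, -2.5708)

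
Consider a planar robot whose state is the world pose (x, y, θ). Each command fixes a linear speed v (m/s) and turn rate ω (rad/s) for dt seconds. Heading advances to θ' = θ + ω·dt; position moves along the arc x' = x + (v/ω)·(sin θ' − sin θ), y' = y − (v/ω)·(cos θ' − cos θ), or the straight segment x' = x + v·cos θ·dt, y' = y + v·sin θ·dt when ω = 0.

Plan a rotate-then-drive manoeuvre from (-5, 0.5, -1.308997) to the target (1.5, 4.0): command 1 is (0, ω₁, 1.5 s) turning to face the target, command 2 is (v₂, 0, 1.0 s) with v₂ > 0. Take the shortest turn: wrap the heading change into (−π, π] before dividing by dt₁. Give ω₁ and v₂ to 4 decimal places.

heading to target = atan2(4−0.5, 1.5−-5) = 0.4939
Δθ = wrap(0.4939 − -1.3090) = 1.8029; ω₁ = Δθ/dt₁ = 1.2020
distance = √((1.5−-5)² + (4−0.5)²) = 7.3824; v₂ = distance/dt₂ = 7.3824

ω₁ = 1.2020, v₂ = 7.3824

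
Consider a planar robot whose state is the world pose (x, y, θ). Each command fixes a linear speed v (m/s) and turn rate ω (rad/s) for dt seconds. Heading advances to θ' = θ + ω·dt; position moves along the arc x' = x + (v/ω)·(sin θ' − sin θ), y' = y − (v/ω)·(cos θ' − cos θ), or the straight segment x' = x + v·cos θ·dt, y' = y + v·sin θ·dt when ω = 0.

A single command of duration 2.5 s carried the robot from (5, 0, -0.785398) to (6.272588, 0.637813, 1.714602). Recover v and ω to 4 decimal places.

v = 0.7500, ω = 1.0000

Δθ = 1.714602 − -0.785398 = 2.500000
ω = Δθ/dt = 2.500000/2.5 = 1.0000
R = Δx/(sin θ' − sin θ) = 0.7500
v = R·ω = 0.7500·1.0000 = 0.7500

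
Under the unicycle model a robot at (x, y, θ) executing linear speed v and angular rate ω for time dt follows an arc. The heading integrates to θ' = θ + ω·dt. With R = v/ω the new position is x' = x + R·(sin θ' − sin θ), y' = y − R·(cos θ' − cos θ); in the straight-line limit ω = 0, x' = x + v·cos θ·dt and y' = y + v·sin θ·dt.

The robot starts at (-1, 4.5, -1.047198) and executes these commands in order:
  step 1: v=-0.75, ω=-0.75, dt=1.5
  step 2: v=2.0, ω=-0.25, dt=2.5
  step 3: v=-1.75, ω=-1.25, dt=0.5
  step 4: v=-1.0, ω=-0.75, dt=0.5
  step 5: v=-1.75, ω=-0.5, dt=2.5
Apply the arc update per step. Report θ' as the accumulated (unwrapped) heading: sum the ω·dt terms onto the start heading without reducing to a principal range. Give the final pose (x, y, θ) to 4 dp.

(-2.3779, -1.5593, -5.0472)

step 1: θ'=-2.1722 (R=1.0000) → pose (-0.9585, 5.5658, -2.1722)
step 2: θ'=-2.7972 (R=-8.0000) → pose (-4.8538, 2.5619, -2.7972)
step 3: θ'=-3.4222 (R=1.4000) → pose (-3.9935, 2.5894, -3.4222)
step 4: θ'=-3.7972 (R=1.3333) → pose (-3.5499, 2.3651, -3.7972)
step 5: θ'=-5.0472 (R=3.5000) → pose (-2.3779, -1.5593, -5.0472)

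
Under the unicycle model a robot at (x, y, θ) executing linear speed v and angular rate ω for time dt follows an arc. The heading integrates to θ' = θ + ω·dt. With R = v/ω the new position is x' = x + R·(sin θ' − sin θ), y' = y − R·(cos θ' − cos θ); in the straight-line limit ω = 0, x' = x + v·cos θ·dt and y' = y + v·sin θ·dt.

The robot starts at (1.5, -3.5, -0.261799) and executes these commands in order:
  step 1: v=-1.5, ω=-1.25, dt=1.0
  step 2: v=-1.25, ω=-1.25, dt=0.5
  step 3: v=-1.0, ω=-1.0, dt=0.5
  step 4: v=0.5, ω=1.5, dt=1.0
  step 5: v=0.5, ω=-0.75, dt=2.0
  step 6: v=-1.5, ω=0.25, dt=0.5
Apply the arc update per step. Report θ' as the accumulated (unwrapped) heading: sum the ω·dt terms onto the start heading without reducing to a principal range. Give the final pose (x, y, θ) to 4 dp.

step 1: θ'=-1.5118 (R=1.2000) → pose (0.6127, -2.4116, -1.5118)
step 2: θ'=-2.1368 (R=1.0000) → pose (0.7669, -1.8164, -2.1368)
step 3: θ'=-2.6368 (R=1.0000) → pose (1.1273, -1.4774, -2.6368)
step 4: θ'=-1.1368 (R=0.3333) → pose (0.9861, -1.9093, -1.1368)
step 5: θ'=-2.6368 (R=-0.6667) → pose (0.7036, -2.7732, -2.6368)
step 6: θ'=-2.5118 (R=-6.0000) → pose (1.3357, -2.3704, -2.5118)

(1.3357, -2.3704, -2.5118)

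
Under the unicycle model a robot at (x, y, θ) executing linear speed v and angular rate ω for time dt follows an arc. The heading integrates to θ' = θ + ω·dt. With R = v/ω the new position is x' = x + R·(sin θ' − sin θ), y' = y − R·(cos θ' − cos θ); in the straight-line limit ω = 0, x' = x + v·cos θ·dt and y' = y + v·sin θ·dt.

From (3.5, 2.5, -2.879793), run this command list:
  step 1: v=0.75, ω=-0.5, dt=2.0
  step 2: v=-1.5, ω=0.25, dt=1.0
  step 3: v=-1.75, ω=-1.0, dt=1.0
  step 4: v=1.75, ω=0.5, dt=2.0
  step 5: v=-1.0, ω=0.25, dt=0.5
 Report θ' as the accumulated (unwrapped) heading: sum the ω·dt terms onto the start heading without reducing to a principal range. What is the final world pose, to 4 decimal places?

step 1: θ'=-3.8798 (R=-1.5000) → pose (2.1023, 2.8394, -3.8798)
step 2: θ'=-3.6298 (R=-6.0000) → pose (3.3259, 1.9784, -3.6298)
step 3: θ'=-4.6298 (R=1.7500) → pose (4.2491, 0.5772, -4.6298)
step 4: θ'=-3.6298 (R=3.5000) → pose (2.4026, 3.3796, -3.6298)
step 5: θ'=-3.5048 (R=-4.0000) → pose (2.8577, 3.1732, -3.5048)

(2.8577, 3.1732, -3.5048)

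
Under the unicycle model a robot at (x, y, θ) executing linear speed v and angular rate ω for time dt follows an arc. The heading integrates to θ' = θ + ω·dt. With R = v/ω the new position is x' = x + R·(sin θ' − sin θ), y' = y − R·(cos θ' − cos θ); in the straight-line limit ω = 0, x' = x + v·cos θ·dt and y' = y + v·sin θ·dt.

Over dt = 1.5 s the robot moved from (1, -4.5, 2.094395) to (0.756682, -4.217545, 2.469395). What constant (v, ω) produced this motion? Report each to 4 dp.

v = 0.2500, ω = 0.2500

Δθ = 2.469395 − 2.094395 = 0.375000
ω = Δθ/dt = 0.375000/1.5 = 0.2500
R = −Δy/(cos θ' − cos θ) = 1.0000
v = R·ω = 1.0000·0.2500 = 0.2500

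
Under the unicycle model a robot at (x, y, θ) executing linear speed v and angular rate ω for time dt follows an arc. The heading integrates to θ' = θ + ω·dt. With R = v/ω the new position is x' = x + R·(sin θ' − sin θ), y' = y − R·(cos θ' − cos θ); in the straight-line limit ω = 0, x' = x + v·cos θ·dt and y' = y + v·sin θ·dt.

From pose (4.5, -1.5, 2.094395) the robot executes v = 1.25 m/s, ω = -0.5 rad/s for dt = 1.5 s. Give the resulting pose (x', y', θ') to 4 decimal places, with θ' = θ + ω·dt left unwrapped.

(4.2289, 0.3112, 1.3444)

θ' = 2.0944 + -0.5·1.5 = 1.3444
R = v/ω = 1.25/-0.5 = -2.5000
x' = 4.5 + -2.5000·(sin 1.3444 − sin 2.0944) = 4.2289
y' = -1.5 − -2.5000·(cos 1.3444 − cos 2.0944) = 0.3112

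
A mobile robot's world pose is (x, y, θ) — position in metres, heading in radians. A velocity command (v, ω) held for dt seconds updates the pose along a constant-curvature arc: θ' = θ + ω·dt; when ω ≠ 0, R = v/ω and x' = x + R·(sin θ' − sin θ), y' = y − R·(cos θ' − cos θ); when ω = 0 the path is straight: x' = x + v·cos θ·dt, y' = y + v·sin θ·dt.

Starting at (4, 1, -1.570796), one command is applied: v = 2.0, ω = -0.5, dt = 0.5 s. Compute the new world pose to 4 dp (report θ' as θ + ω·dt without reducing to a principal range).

(3.8757, 0.0104, -1.8208)

θ' = -1.5708 + -0.5·0.5 = -1.8208
R = v/ω = 2.0/-0.5 = -4.0000
x' = 4 + -4.0000·(sin -1.8208 − sin -1.5708) = 3.8757
y' = 1 − -4.0000·(cos -1.8208 − cos -1.5708) = 0.0104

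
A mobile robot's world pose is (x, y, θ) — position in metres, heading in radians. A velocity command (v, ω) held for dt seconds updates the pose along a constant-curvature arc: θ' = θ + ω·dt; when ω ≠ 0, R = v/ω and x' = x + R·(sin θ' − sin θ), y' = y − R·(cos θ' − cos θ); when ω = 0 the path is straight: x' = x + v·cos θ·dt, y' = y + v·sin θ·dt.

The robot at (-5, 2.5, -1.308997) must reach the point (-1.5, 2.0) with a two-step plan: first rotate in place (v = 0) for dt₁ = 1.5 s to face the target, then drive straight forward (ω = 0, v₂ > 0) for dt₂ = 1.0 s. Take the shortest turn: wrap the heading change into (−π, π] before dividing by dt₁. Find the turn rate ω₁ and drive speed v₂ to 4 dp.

heading to target = atan2(2−2.5, -1.5−-5) = -0.1419
Δθ = wrap(-0.1419 − -1.3090) = 1.1671; ω₁ = Δθ/dt₁ = 0.7781
distance = √((-1.5−-5)² + (2−2.5)²) = 3.5355; v₂ = distance/dt₂ = 3.5355

ω₁ = 0.7781, v₂ = 3.5355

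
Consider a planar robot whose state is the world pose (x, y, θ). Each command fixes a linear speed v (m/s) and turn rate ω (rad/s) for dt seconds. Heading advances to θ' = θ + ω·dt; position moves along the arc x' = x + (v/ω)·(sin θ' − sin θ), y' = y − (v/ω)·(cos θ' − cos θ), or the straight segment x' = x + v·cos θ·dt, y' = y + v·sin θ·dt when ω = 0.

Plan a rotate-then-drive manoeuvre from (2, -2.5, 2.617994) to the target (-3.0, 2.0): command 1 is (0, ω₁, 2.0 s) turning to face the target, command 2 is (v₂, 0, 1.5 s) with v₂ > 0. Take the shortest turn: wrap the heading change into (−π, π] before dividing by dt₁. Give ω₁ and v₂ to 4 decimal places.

heading to target = atan2(2−-2.5, -3−2) = 2.4088
Δθ = wrap(2.4088 − 2.6180) = -0.2092; ω₁ = Δθ/dt₁ = -0.1046
distance = √((-3−2)² + (2−-2.5)²) = 6.7268; v₂ = distance/dt₂ = 4.4845

ω₁ = -0.1046, v₂ = 4.4845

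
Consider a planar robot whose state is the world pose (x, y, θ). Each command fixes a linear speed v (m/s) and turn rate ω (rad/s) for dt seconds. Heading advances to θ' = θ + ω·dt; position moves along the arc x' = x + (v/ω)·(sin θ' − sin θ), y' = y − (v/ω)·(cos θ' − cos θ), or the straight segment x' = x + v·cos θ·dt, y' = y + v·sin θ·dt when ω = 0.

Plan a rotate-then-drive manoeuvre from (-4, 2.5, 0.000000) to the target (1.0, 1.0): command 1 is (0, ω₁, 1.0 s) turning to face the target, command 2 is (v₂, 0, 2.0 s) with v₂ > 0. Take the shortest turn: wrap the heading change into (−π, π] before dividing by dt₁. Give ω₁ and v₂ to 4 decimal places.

ω₁ = -0.2915, v₂ = 2.6101

heading to target = atan2(1−2.5, 1−-4) = -0.2915
Δθ = wrap(-0.2915 − 0.0000) = -0.2915; ω₁ = Δθ/dt₁ = -0.2915
distance = √((1−-4)² + (1−2.5)²) = 5.2202; v₂ = distance/dt₂ = 2.6101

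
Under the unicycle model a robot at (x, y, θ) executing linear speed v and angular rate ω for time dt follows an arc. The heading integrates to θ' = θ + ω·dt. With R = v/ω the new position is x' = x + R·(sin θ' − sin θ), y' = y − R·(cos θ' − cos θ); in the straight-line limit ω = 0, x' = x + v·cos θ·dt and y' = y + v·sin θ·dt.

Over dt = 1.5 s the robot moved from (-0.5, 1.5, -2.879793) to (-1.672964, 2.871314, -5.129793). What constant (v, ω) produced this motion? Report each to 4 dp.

Δθ = -5.129793 − -2.879793 = -2.250000
ω = Δθ/dt = -2.250000/1.5 = -1.5000
R = −Δy/(cos θ' − cos θ) = -1.0000
v = R·ω = -1.0000·-1.5000 = 1.5000

v = 1.5000, ω = -1.5000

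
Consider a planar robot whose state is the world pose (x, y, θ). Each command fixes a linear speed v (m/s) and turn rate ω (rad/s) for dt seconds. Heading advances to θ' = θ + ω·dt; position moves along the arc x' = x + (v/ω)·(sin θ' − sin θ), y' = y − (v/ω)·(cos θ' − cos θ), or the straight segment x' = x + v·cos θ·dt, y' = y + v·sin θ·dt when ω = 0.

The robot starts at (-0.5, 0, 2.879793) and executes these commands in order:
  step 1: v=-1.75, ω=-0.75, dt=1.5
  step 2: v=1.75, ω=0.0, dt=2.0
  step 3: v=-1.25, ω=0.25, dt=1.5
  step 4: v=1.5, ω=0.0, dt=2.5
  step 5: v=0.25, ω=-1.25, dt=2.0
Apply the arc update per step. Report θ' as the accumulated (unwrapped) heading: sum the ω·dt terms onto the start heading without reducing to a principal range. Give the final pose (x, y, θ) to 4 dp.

step 1: θ'=1.7548 (R=2.3333) → pose (1.1900, -1.8269, 1.7548)
step 2: θ'=1.7548 (straight) → pose (0.5497, 1.6140, 1.7548)
step 3: θ'=2.1298 (R=-5.0000) → pose (1.2263, -0.1229, 2.1298)
step 4: θ'=2.1298 (straight) → pose (-0.7624, 3.0563, 2.1298)
step 5: θ'=-0.3702 (R=-0.2000) → pose (-0.5205, 3.3488, -0.3702)

(-0.5205, 3.3488, -0.3702)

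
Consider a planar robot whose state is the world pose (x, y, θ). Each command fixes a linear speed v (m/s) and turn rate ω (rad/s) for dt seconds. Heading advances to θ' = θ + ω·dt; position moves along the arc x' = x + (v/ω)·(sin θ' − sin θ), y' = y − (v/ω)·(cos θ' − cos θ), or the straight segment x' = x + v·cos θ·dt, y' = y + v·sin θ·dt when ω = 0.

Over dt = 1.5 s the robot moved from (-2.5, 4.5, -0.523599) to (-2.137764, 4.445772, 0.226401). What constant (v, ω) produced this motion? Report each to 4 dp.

v = 0.2500, ω = 0.5000

Δθ = 0.226401 − -0.523599 = 0.750000
ω = Δθ/dt = 0.750000/1.5 = 0.5000
R = Δx/(sin θ' − sin θ) = 0.5000
v = R·ω = 0.5000·0.5000 = 0.2500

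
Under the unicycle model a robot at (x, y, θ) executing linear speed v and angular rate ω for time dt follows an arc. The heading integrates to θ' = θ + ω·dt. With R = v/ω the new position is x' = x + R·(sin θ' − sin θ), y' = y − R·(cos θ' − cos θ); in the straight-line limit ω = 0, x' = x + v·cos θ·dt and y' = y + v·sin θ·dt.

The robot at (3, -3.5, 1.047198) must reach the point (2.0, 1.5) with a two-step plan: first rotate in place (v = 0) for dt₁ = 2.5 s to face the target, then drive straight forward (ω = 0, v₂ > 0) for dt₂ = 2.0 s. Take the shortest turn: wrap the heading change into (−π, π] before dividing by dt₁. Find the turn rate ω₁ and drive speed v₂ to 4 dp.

heading to target = atan2(1.5−-3.5, 2−3) = 1.7682
Δθ = wrap(1.7682 − 1.0472) = 0.7210; ω₁ = Δθ/dt₁ = 0.2884
distance = √((2−3)² + (1.5−-3.5)²) = 5.0990; v₂ = distance/dt₂ = 2.5495

ω₁ = 0.2884, v₂ = 2.5495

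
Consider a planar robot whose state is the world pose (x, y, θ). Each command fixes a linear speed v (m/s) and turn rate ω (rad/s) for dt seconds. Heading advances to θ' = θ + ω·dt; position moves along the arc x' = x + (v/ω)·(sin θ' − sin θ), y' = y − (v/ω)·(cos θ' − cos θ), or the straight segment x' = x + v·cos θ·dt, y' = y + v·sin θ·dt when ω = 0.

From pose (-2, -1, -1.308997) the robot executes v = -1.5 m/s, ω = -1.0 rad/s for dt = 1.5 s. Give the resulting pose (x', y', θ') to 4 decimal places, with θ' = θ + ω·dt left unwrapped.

θ' = -1.3090 + -1.0·1.5 = -2.8090
R = v/ω = -1.5/-1.0 = 1.5000
x' = -2 + 1.5000·(sin -2.8090 − sin -1.3090) = -1.0409
y' = -1 − 1.5000·(cos -2.8090 − cos -1.3090) = 0.8060

(-1.0409, 0.8060, -2.8090)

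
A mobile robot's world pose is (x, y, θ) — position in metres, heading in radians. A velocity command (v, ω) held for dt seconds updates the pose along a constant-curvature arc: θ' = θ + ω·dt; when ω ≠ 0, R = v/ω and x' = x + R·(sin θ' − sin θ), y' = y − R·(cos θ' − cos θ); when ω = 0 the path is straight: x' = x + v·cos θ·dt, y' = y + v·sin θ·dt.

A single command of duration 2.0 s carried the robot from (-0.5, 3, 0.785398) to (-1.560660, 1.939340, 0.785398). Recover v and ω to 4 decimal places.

v = -0.7500, ω = 0.0000

Δθ = 0.785398 − 0.785398 = 0.000000
ω = Δθ/dt = 0.000000/2.0 = 0.0000
ω = 0 → v = (Δx·cos θ + Δy·sin θ)/dt = -0.7500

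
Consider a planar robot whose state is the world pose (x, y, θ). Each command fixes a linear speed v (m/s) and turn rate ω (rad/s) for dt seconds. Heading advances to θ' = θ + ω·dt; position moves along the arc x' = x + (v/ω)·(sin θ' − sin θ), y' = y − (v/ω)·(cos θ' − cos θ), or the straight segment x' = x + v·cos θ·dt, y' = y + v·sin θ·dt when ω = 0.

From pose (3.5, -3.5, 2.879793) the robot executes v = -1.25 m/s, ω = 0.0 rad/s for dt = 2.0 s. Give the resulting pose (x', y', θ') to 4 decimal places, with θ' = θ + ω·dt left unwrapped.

(5.9148, -4.1470, 2.8798)

θ' = 2.8798 + 0.0·2.0 = 2.8798
ω = 0 → straight: x' = 3.5 + -1.25·cos(2.8798)·2.0 = 5.9148
y' = -3.5 + -1.25·sin(2.8798)·2.0 = -4.1470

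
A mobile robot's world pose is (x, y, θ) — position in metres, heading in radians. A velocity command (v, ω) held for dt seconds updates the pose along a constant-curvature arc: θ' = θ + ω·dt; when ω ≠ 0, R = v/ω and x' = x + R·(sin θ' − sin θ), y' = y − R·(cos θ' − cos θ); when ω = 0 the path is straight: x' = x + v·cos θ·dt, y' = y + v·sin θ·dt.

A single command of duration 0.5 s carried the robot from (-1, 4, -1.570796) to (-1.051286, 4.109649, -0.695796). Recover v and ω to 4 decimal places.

v = -0.2500, ω = 1.7500

Δθ = -0.695796 − -1.570796 = 0.875000
ω = Δθ/dt = 0.875000/0.5 = 1.7500
R = −Δy/(cos θ' − cos θ) = -0.1429
v = R·ω = -0.1429·1.7500 = -0.2500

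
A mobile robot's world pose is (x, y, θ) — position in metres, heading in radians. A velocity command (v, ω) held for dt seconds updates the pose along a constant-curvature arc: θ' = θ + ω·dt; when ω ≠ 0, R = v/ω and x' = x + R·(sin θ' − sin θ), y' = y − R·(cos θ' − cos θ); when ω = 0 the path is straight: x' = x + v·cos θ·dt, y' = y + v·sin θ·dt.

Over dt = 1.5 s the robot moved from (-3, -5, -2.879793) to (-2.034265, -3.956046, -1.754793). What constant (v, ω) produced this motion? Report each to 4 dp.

Δθ = -1.754793 − -2.879793 = 1.125000
ω = Δθ/dt = 1.125000/1.5 = 0.7500
R = −Δy/(cos θ' − cos θ) = -1.3333
v = R·ω = -1.3333·0.7500 = -1.0000

v = -1.0000, ω = 0.7500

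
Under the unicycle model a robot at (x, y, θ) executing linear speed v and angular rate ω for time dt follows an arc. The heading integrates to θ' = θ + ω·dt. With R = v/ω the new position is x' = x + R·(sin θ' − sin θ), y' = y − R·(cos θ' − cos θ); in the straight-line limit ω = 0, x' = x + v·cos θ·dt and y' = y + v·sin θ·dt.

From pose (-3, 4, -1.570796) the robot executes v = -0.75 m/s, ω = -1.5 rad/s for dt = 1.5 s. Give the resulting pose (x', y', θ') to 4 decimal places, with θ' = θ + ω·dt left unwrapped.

(-2.1859, 4.3890, -3.8208)

θ' = -1.5708 + -1.5·1.5 = -3.8208
R = v/ω = -0.75/-1.5 = 0.5000
x' = -3 + 0.5000·(sin -3.8208 − sin -1.5708) = -2.1859
y' = 4 − 0.5000·(cos -3.8208 − cos -1.5708) = 4.3890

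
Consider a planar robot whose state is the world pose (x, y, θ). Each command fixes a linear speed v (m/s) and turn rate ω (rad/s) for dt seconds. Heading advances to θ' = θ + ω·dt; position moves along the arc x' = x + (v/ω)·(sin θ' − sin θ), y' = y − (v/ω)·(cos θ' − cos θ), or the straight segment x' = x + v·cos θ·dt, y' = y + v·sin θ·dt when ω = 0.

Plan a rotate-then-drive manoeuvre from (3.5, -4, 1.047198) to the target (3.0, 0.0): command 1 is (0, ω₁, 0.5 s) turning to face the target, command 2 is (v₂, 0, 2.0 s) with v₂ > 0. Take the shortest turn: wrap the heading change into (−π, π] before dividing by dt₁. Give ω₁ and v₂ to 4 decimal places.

heading to target = atan2(0−-4, 3−3.5) = 1.6952
Δθ = wrap(1.6952 − 1.0472) = 0.6480; ω₁ = Δθ/dt₁ = 1.2959
distance = √((3−3.5)² + (0−-4)²) = 4.0311; v₂ = distance/dt₂ = 2.0156

ω₁ = 1.2959, v₂ = 2.0156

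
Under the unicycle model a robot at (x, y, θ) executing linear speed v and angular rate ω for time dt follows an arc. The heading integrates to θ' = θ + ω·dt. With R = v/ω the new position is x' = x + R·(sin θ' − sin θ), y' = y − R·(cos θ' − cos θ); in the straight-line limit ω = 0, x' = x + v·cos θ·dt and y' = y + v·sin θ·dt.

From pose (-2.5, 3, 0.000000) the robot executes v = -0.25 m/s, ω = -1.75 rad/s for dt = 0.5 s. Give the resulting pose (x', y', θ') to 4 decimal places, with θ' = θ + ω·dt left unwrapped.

(-2.6096, 3.0513, -0.8750)

θ' = 0.0000 + -1.75·0.5 = -0.8750
R = v/ω = -0.25/-1.75 = 0.1429
x' = -2.5 + 0.1429·(sin -0.8750 − sin 0.0000) = -2.6096
y' = 3 − 0.1429·(cos -0.8750 − cos 0.0000) = 3.0513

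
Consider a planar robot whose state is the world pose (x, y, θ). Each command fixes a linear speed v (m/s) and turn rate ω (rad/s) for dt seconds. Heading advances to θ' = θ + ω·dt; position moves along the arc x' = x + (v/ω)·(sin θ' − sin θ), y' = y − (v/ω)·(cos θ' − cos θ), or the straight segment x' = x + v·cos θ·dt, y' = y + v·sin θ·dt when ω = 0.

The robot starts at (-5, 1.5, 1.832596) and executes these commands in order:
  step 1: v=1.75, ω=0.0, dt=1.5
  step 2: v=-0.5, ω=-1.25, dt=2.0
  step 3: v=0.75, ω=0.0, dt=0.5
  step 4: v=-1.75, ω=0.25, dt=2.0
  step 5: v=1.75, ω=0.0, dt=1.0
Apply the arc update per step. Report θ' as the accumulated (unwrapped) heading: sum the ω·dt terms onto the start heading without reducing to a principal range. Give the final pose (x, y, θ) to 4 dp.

(-7.4596, 4.4983, -0.1674)

step 1: θ'=1.8326 (straight) → pose (-5.6794, 4.0356, 1.8326)
step 2: θ'=-0.6674 (R=0.4000) → pose (-6.3134, 3.6179, -0.6674)
step 3: θ'=-0.6674 (straight) → pose (-6.0188, 3.3857, -0.6674)
step 4: θ'=-0.1674 (R=-7.0000) → pose (-9.1851, 4.7899, -0.1674)
step 5: θ'=-0.1674 (straight) → pose (-7.4596, 4.4983, -0.1674)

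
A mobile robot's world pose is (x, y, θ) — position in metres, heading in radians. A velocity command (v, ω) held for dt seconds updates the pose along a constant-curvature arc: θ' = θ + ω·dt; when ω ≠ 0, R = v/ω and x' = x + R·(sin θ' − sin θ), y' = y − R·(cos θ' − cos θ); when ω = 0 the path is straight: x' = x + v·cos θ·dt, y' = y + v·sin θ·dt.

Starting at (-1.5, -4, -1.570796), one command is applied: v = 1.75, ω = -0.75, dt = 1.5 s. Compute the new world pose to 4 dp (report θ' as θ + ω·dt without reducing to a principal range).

θ' = -1.5708 + -0.75·1.5 = -2.6958
R = v/ω = 1.75/-0.75 = -2.3333
x' = -1.5 + -2.3333·(sin -2.6958 − sin -1.5708) = -2.8273
y' = -4 − -2.3333·(cos -2.6958 − cos -1.5708) = -6.1053

(-2.8273, -6.1053, -2.6958)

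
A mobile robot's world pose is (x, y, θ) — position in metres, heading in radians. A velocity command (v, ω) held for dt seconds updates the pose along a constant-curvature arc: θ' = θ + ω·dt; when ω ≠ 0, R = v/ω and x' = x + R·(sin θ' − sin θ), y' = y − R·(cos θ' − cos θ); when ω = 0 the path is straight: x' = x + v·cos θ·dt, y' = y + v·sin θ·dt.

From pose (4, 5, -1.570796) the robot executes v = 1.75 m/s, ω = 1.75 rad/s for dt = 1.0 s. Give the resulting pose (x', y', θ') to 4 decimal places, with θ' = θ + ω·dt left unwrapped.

(5.1782, 4.0160, 0.1792)

θ' = -1.5708 + 1.75·1.0 = 0.1792
R = v/ω = 1.75/1.75 = 1.0000
x' = 4 + 1.0000·(sin 0.1792 − sin -1.5708) = 5.1782
y' = 5 − 1.0000·(cos 0.1792 − cos -1.5708) = 4.0160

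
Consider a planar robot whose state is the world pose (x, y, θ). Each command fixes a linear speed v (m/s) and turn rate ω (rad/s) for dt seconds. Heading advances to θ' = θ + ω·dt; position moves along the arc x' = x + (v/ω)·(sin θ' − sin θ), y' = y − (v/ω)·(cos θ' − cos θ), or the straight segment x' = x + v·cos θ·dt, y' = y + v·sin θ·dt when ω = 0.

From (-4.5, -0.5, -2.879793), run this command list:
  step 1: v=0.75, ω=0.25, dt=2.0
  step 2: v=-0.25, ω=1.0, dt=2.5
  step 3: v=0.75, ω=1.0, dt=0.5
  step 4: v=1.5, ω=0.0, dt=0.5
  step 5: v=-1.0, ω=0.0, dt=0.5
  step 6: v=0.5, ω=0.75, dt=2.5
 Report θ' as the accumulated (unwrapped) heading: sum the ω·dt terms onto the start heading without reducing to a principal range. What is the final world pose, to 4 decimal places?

step 1: θ'=-2.3798 (R=3.0000) → pose (-5.7942, -1.2270, -2.3798)
step 2: θ'=0.1202 (R=-0.2500) → pose (-5.9968, -0.7979, 0.1202)
step 3: θ'=0.6202 (R=0.7500) → pose (-5.6508, -0.6636, 0.6202)
step 4: θ'=0.6202 (straight) → pose (-5.0405, -0.2277, 0.6202)
step 5: θ'=0.6202 (straight) → pose (-5.4473, -0.5183, 0.6202)
step 6: θ'=2.4952 (R=0.6667) → pose (-5.4333, 0.5564, 2.4952)

(-5.4333, 0.5564, 2.4952)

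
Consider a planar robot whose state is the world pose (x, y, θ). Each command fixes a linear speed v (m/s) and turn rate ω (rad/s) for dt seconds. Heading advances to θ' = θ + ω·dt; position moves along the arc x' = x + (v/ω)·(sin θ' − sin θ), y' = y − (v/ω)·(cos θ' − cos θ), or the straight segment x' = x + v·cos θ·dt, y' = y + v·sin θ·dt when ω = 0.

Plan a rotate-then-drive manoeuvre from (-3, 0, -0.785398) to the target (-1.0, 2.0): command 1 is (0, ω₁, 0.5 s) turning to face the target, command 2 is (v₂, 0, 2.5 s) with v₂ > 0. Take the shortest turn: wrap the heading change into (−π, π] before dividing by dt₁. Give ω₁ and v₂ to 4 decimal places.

heading to target = atan2(2−0, -1−-3) = 0.7854
Δθ = wrap(0.7854 − -0.7854) = 1.5708; ω₁ = Δθ/dt₁ = 3.1416
distance = √((-1−-3)² + (2−0)²) = 2.8284; v₂ = distance/dt₂ = 1.1314

ω₁ = 3.1416, v₂ = 1.1314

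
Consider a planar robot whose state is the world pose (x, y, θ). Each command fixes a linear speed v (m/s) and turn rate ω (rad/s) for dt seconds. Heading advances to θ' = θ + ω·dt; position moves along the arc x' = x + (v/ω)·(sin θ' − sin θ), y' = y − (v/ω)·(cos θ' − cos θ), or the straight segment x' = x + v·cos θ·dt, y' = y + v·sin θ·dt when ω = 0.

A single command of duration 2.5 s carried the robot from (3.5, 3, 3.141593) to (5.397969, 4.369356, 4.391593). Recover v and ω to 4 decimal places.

Δθ = 4.391593 − 3.141593 = 1.250000
ω = Δθ/dt = 1.250000/2.5 = 0.5000
R = Δx/(sin θ' − sin θ) = -2.0000
v = R·ω = -2.0000·0.5000 = -1.0000

v = -1.0000, ω = 0.5000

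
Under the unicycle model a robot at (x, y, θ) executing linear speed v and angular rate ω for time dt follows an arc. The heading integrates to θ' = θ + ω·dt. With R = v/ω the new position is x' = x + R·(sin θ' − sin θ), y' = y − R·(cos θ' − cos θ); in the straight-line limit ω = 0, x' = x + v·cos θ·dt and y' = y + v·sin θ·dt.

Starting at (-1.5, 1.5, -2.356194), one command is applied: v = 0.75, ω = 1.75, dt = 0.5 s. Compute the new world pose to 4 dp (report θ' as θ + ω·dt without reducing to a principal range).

(-1.6238, 1.1586, -1.4812)

θ' = -2.3562 + 1.75·0.5 = -1.4812
R = v/ω = 0.75/1.75 = 0.4286
x' = -1.5 + 0.4286·(sin -1.4812 − sin -2.3562) = -1.6238
y' = 1.5 − 0.4286·(cos -1.4812 − cos -2.3562) = 1.1586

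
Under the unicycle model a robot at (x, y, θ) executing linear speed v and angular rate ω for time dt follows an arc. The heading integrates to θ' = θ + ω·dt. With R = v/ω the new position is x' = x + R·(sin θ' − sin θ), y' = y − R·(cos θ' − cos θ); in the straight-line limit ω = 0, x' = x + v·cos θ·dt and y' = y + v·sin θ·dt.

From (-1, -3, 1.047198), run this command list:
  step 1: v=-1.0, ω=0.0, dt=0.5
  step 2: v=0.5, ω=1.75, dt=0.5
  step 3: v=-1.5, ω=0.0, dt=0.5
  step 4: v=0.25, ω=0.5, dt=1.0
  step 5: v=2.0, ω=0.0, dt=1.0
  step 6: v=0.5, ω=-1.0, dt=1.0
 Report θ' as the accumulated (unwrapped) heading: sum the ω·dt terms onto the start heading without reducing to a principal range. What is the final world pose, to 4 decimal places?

(-2.7804, -1.9240, 1.4222)

step 1: θ'=1.0472 (straight) → pose (-1.2500, -3.4330, 1.0472)
step 2: θ'=1.9222 (R=0.2857) → pose (-1.2292, -3.1918, 1.9222)
step 3: θ'=1.9222 (straight) → pose (-0.9710, -3.8960, 1.9222)
step 4: θ'=2.4222 (R=0.5000) → pose (-1.1110, -3.6920, 2.4222)
step 5: θ'=2.4222 (straight) → pose (-2.6154, -2.3741, 2.4222)
step 6: θ'=1.4222 (R=-0.5000) → pose (-2.7804, -1.9240, 1.4222)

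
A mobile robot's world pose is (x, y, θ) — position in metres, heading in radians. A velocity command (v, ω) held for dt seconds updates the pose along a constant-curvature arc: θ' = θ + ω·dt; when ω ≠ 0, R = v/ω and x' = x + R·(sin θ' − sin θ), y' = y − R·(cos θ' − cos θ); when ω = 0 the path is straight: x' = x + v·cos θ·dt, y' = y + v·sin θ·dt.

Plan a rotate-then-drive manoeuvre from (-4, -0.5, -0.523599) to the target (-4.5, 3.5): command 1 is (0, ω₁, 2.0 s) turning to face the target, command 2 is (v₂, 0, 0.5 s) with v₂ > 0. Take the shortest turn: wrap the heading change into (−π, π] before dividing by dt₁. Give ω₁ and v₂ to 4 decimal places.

heading to target = atan2(3.5−-0.5, -4.5−-4) = 1.6952
Δθ = wrap(1.6952 − -0.5236) = 2.2188; ω₁ = Δθ/dt₁ = 1.1094
distance = √((-4.5−-4)² + (3.5−-0.5)²) = 4.0311; v₂ = distance/dt₂ = 8.0623

ω₁ = 1.1094, v₂ = 8.0623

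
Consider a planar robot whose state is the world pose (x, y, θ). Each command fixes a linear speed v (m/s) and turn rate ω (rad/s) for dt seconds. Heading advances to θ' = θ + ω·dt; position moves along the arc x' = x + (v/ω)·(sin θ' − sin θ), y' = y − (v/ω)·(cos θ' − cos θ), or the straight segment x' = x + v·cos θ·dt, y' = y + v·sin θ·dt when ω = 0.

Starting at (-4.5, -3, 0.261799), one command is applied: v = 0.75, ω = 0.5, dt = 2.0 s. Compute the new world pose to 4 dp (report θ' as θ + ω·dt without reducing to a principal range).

(-3.4593, -2.0073, 1.2618)

θ' = 0.2618 + 0.5·2.0 = 1.2618
R = v/ω = 0.75/0.5 = 1.5000
x' = -4.5 + 1.5000·(sin 1.2618 − sin 0.2618) = -3.4593
y' = -3 − 1.5000·(cos 1.2618 − cos 0.2618) = -2.0073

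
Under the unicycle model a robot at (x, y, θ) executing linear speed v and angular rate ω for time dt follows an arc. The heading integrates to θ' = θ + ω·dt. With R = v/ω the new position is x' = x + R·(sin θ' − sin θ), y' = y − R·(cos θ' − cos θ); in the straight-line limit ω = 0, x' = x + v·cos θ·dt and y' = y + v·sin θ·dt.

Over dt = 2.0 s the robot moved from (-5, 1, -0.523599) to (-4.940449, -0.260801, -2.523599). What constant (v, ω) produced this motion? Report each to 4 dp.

Δθ = -2.523599 − -0.523599 = -2.000000
ω = Δθ/dt = -2.000000/2.0 = -1.0000
R = −Δy/(cos θ' − cos θ) = -0.7500
v = R·ω = -0.7500·-1.0000 = 0.7500

v = 0.7500, ω = -1.0000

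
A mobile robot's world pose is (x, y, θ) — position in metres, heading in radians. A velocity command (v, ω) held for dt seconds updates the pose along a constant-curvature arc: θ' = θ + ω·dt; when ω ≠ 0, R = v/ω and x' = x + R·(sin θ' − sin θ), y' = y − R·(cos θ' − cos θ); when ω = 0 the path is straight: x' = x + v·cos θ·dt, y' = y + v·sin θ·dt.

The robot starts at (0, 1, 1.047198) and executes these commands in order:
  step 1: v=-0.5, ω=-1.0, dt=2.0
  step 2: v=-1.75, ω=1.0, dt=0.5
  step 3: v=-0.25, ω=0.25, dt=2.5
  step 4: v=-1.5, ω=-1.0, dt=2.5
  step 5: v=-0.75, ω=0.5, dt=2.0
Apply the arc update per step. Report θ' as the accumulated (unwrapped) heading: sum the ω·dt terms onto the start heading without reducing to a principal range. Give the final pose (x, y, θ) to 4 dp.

step 1: θ'=-0.9528 (R=0.5000) → pose (-0.8405, 0.9603, -0.9528)
step 2: θ'=-0.4528 (R=-1.7500) → pose (-1.5013, 1.5200, -0.4528)
step 3: θ'=0.1722 (R=-1.0000) → pose (-2.1101, 1.6060, 0.1722)
step 4: θ'=-2.3278 (R=1.5000) → pose (-3.4575, 4.1139, -2.3278)
step 5: θ'=-1.3278 (R=-1.5000) → pose (-3.0919, 5.5050, -1.3278)

(-3.0919, 5.5050, -1.3278)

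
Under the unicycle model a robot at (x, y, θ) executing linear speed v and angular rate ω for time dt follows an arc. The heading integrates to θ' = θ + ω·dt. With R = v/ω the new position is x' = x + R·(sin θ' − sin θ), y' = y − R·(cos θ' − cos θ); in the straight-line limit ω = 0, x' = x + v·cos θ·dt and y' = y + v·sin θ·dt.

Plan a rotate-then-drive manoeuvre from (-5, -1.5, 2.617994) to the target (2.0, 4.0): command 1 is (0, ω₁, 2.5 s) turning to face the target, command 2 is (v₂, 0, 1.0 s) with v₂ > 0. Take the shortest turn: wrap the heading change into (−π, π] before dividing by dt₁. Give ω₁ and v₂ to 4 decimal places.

heading to target = atan2(4−-1.5, 2−-5) = 0.6660
Δθ = wrap(0.6660 − 2.6180) = -1.9520; ω₁ = Δθ/dt₁ = -0.7808
distance = √((2−-5)² + (4−-1.5)²) = 8.9022; v₂ = distance/dt₂ = 8.9022

ω₁ = -0.7808, v₂ = 8.9022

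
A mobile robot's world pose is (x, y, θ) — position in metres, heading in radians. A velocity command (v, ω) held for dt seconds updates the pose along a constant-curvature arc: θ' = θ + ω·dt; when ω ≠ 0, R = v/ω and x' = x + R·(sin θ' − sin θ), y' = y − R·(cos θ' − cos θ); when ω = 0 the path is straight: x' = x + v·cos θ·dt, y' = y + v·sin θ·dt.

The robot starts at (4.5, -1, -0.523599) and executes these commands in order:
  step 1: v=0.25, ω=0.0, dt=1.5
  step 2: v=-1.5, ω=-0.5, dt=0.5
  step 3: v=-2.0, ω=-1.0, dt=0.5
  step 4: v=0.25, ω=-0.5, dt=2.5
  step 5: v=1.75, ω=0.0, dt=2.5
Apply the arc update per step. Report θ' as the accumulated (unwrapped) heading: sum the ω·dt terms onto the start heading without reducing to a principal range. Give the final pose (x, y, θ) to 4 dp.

(-0.0405, -2.9793, -2.5236)

step 1: θ'=-0.5236 (straight) → pose (4.8248, -1.1875, -0.5236)
step 2: θ'=-0.7736 (R=3.0000) → pose (4.2286, -0.7356, -0.7736)
step 3: θ'=-1.2736 (R=2.0000) → pose (3.7137, 0.1095, -1.2736)
step 4: θ'=-2.5236 (R=-0.5000) → pose (3.5253, -0.4445, -2.5236)
step 5: θ'=-2.5236 (straight) → pose (-0.0405, -2.9793, -2.5236)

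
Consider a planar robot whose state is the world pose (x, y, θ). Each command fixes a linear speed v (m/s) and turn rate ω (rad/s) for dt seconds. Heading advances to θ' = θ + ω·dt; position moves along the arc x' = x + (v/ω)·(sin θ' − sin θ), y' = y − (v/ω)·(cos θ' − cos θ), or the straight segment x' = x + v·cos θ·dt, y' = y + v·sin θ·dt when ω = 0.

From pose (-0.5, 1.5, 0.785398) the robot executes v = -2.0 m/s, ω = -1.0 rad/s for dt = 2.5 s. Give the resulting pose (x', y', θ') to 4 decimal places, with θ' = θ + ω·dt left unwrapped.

θ' = 0.7854 + -1.0·2.5 = -1.7146
R = v/ω = -2.0/-1.0 = 2.0000
x' = -0.5 + 2.0000·(sin -1.7146 − sin 0.7854) = -3.8936
y' = 1.5 − 2.0000·(cos -1.7146 − cos 0.7854) = 3.2008

(-3.8936, 3.2008, -1.7146)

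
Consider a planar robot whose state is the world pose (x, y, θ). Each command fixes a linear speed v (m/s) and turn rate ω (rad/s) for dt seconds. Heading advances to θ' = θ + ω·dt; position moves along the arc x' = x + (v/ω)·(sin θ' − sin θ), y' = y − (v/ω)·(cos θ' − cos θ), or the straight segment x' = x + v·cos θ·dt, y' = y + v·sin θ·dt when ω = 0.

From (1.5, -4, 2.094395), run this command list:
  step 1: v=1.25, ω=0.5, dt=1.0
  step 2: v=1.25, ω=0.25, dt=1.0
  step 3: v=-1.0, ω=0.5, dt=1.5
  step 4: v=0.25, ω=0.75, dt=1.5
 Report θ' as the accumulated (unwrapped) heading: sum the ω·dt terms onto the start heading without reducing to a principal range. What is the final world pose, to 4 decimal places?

step 1: θ'=2.5944 (R=2.5000) → pose (0.6357, -3.1150, 2.5944)
step 2: θ'=2.8444 (R=5.0000) → pose (-0.5016, -2.6042, 2.8444)
step 3: θ'=3.5944 (R=-2.0000) → pose (0.9591, -2.4903, 3.5944)
step 4: θ'=4.7194 (R=0.3333) → pose (0.7716, -2.7924, 4.7194)

(0.7716, -2.7924, 4.7194)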